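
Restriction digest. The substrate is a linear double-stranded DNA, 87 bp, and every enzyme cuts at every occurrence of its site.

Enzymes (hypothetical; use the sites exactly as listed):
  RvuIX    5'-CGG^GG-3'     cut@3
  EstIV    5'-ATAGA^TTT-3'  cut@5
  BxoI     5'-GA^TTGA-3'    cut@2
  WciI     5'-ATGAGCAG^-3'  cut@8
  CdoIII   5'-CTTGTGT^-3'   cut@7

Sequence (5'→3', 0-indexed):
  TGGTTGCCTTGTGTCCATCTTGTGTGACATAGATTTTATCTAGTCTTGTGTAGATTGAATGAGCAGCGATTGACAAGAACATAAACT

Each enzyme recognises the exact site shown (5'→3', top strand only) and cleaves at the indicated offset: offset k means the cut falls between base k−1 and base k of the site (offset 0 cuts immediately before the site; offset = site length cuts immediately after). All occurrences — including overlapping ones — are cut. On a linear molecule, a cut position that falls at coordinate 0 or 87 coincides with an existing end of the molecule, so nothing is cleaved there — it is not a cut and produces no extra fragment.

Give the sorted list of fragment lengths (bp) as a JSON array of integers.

[3,3,8,11,12,14,18,18]

Per-enzyme occurrences:
  RvuIX (CGGGG, off=3): no sites
  EstIV (ATAGATTT, off=5): starts [28] → cuts [33]
  BxoI (GATTGA, off=2): starts [52, 67] → cuts [54, 69]
  WciI (ATGAGCAG, off=8): starts [58] → cuts [66]
  CdoIII (CTTGTGT, off=7): starts [7, 18, 44] → cuts [14, 25, 51]

All cut coordinates (distinct, sorted): [14, 25, 33, 51, 54, 66, 69]

Fragments:
  [0,14): 14 bp
  [14,25): 11 bp
  [25,33): 8 bp
  [33,51): 18 bp
  [51,54): 3 bp
  [54,66): 12 bp
  [66,69): 3 bp
  [69,87): 18 bp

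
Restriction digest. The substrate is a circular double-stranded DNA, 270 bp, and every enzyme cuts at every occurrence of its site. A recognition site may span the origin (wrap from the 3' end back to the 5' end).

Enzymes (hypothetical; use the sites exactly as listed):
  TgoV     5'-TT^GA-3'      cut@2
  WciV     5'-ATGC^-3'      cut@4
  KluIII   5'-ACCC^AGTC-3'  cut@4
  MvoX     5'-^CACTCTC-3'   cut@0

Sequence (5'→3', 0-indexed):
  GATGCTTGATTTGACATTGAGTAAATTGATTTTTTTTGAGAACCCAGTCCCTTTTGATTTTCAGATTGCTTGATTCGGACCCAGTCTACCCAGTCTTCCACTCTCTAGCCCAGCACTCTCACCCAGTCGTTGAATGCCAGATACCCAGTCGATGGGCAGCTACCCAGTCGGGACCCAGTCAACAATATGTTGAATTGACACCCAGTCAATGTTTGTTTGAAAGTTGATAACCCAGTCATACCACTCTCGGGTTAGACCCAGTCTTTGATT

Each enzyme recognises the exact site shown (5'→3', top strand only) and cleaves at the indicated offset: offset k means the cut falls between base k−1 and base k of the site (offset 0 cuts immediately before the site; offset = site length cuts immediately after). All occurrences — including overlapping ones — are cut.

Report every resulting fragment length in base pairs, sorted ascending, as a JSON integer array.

[2,4,5,5,5,6,6,7,7,7,7,7,8,8,8,9,9,9,10,10,11,11,11,15,15,15,16,18,19]

Site scan:
  TgoV (TTGA, off=2): starts [5, 10, 16, 25, 35, 53, 69, 129, 189, 194, 216, 223, 264, 268] → cuts [0, 7, 12, 18, 27, 37, 55, 71, 131, 191, 196, 218, 225, 266]
  WciV (ATGC, off=4): starts [1, 133] → cuts [5, 137]
  KluIII (ACCCAGTC, off=4): starts [41, 78, 87, 120, 142, 161, 172, 199, 229, 255] → cuts [45, 82, 91, 124, 146, 165, 176, 203, 233, 259]
  MvoX (CACTCTC, off=0): starts [98, 113, 241] → cuts [98, 113, 241]

Pooled cuts: [0, 5, 7, 12, 18, 27, 37, 45, 55, 71, 82, 91, 98, 113, 124, 131, 137, 146, 165, 176, 191, 196, 203, 218, 225, 233, 241, 259, 266]

Fragments:
  0→5: 5 bp
  5→7: 2 bp
  7→12: 5 bp
  12→18: 6 bp
  18→27: 9 bp
  27→37: 10 bp
  37→45: 8 bp
  45→55: 10 bp
  55→71: 16 bp
  71→82: 11 bp
  82→91: 9 bp
  91→98: 7 bp
  98→113: 15 bp
  113→124: 11 bp
  124→131: 7 bp
  131→137: 6 bp
  137→146: 9 bp
  146→165: 19 bp
  165→176: 11 bp
  176→191: 15 bp
  191→196: 5 bp
  196→203: 7 bp
  203→218: 15 bp
  218→225: 7 bp
  225→233: 8 bp
  233→241: 8 bp
  241→259: 18 bp
  259→266: 7 bp
  266→0 (wrap): 270-266+0 = 4 bp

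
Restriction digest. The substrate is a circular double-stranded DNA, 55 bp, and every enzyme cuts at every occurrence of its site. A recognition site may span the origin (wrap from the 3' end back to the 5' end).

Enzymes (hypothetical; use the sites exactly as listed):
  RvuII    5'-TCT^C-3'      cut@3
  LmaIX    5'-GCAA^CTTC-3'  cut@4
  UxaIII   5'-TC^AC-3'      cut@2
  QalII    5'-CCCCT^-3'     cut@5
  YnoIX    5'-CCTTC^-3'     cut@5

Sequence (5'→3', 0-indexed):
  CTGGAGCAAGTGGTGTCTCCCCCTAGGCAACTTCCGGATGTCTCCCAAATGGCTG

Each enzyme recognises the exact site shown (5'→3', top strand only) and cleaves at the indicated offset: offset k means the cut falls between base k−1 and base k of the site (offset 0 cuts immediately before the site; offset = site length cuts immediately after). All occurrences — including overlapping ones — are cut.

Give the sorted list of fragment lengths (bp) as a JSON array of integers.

Per-enzyme occurrences:
  RvuII (TCTC, off=3): starts [15, 40] → cuts [18, 43]
  LmaIX (GCAACTTC, off=4): starts [26] → cuts [30]
  UxaIII (TCAC, off=2): no sites
  QalII (CCCCT, off=5): starts [19] → cuts [24]
  YnoIX (CCTTC, off=5): no sites

All cut coordinates (distinct, sorted): [18, 24, 30, 43]

Fragment lengths:
  18→24: 6 bp
  24→30: 6 bp
  30→43: 13 bp
  43→18 (wrap): 55-43+18 = 30 bp

[6,6,13,30]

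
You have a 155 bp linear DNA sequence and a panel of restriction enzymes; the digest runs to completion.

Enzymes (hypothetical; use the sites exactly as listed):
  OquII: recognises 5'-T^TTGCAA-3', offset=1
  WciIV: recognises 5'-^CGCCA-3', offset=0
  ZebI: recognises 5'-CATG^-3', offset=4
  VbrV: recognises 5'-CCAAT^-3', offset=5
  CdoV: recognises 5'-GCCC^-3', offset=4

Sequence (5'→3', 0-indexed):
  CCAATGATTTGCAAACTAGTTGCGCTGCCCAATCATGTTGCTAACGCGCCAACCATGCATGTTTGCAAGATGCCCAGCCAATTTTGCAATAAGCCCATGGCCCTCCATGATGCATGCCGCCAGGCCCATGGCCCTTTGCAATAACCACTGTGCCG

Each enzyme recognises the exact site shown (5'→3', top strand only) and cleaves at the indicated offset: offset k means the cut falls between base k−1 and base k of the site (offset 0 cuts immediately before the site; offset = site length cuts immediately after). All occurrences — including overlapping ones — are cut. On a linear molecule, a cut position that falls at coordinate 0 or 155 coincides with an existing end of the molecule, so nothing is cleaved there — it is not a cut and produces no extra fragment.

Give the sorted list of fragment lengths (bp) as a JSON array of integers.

Per-enzyme occurrences:
  OquII TTTGCAA/1: at [7, 61, 82, 134] ⇒ [8, 62, 83, 135]
  WciIV CGCCA/0: at [46, 117] ⇒ [46, 117]
  ZebI CATG/4: at [33, 53, 57, 95, 105, 112, 126] ⇒ [37, 57, 61, 99, 109, 116, 130]
  VbrV CCAAT/5: at [0, 28, 77] ⇒ [5, 33, 82]
  CdoV GCCC/4: at [26, 71, 92, 99, 123, 130] ⇒ [30, 75, 96, 103, 127, 134]

Pooled cuts: [5, 8, 30, 33, 37, 46, 57, 61, 62, 75, 82, 83, 96, 99, 103, 109, 116, 117, 127, 130, 134, 135]

Fragments:
  [0,5): 5 bp
  [5,8): 3 bp
  [8,30): 22 bp
  [30,33): 3 bp
  [33,37): 4 bp
  [37,46): 9 bp
  [46,57): 11 bp
  [57,61): 4 bp
  [61,62): 1 bp
  [62,75): 13 bp
  [75,82): 7 bp
  [82,83): 1 bp
  [83,96): 13 bp
  [96,99): 3 bp
  [99,103): 4 bp
  [103,109): 6 bp
  [109,116): 7 bp
  [116,117): 1 bp
  [117,127): 10 bp
  [127,130): 3 bp
  [130,134): 4 bp
  [134,135): 1 bp
  [135,155): 20 bp

[1,1,1,1,3,3,3,3,4,4,4,4,5,6,7,7,9,10,11,13,13,20,22]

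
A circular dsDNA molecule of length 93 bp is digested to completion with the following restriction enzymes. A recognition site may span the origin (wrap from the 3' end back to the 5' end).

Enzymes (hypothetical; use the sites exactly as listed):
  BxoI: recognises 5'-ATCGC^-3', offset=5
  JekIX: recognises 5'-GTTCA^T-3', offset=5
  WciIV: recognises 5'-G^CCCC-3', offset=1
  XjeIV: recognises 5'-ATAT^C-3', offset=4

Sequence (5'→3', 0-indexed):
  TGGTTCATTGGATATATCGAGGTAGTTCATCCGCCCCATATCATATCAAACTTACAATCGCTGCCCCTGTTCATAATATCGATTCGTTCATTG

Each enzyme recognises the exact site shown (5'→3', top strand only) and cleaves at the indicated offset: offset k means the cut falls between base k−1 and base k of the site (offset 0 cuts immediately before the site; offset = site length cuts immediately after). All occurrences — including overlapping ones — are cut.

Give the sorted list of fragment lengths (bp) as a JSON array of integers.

[2,4,5,6,8,10,10,10,11,12,15]

Scan for sites:
  BxoI ATCGC/5: at [56] ⇒ [61]
  JekIX GTTCAT/5: at [2, 24, 68, 85] ⇒ [7, 29, 73, 90]
  WciIV GCCCC/1: at [32, 62] ⇒ [33, 63]
  XjeIV ATATC/4: at [13, 37, 42, 75] ⇒ [17, 41, 46, 79]

All cut coordinates (distinct, sorted): [7, 17, 29, 33, 41, 46, 61, 63, 73, 79, 90]

Fragments:
  7→17: 10 bp
  17→29: 12 bp
  29→33: 4 bp
  33→41: 8 bp
  41→46: 5 bp
  46→61: 15 bp
  61→63: 2 bp
  63→73: 10 bp
  73→79: 6 bp
  79→90: 11 bp
  90→7 (wrap): 93-90+7 = 10 bp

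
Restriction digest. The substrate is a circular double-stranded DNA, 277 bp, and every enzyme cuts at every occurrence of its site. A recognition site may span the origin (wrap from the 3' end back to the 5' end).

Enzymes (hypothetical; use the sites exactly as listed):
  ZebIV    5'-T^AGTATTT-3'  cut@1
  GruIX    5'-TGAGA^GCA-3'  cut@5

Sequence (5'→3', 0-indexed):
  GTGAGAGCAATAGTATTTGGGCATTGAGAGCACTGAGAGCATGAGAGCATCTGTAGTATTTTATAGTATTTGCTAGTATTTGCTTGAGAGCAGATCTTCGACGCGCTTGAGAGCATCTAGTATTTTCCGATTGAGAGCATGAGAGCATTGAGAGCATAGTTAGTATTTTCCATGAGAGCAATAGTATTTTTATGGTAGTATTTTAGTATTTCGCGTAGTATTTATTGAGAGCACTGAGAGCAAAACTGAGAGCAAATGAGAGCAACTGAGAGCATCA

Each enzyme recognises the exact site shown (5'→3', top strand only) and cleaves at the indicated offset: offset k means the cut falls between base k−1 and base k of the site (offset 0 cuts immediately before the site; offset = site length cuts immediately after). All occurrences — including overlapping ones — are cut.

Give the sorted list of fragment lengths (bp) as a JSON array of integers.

[5,5,6,8,8,8,8,8,9,9,9,10,10,10,10,12,12,12,14,14,15,16,18,18,23]

Site scan:
  ZebIV (TAGTATTT, off=1): starts [10, 53, 63, 73, 117, 160, 181, 195, 203, 215] → cuts [11, 54, 64, 74, 118, 161, 182, 196, 204, 216]
  GruIX (TGAGAGCA, off=5): starts [1, 24, 33, 41, 84, 107, 131, 139, 148, 172, 225, 234, 246, 256, 266] → cuts [6, 29, 38, 46, 89, 112, 136, 144, 153, 177, 230, 239, 251, 261, 271]

All cut coordinates (distinct, sorted): [6, 11, 29, 38, 46, 54, 64, 74, 89, 112, 118, 136, 144, 153, 161, 177, 182, 196, 204, 216, 230, 239, 251, 261, 271]

Fragment lengths:
  6→11: 5 bp
  11→29: 18 bp
  29→38: 9 bp
  38→46: 8 bp
  46→54: 8 bp
  54→64: 10 bp
  64→74: 10 bp
  74→89: 15 bp
  89→112: 23 bp
  112→118: 6 bp
  118→136: 18 bp
  136→144: 8 bp
  144→153: 9 bp
  153→161: 8 bp
  161→177: 16 bp
  177→182: 5 bp
  182→196: 14 bp
  196→204: 8 bp
  204→216: 12 bp
  216→230: 14 bp
  230→239: 9 bp
  239→251: 12 bp
  251→261: 10 bp
  261→271: 10 bp
  271→6 (wrap): 277-271+6 = 12 bp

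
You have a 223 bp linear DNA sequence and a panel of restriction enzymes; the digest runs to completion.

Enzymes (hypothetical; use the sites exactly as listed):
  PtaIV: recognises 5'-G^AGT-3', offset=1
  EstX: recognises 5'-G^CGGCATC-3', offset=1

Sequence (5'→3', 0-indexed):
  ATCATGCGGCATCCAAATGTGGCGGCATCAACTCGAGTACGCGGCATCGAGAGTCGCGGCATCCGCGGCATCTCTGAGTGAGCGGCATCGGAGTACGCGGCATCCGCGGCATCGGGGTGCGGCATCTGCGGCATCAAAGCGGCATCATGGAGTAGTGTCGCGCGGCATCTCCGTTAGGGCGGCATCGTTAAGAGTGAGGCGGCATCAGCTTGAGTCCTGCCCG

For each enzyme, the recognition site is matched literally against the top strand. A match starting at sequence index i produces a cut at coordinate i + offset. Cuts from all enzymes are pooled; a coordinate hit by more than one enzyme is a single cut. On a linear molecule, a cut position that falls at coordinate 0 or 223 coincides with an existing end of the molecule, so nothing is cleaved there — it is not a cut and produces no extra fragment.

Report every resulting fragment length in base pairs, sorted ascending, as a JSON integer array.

Per-enzyme occurrences:
  PtaIV GAGT/1: at [34, 50, 75, 90, 149, 191, 211] ⇒ [35, 51, 76, 91, 150, 192, 212]
  EstX GCGGCATC/1: at [5, 21, 40, 55, 64, 81, 96, 105, 118, 127, 138, 161, 178, 198] ⇒ [6, 22, 41, 56, 65, 82, 97, 106, 119, 128, 139, 162, 179, 199]

All cut coordinates (distinct, sorted): [6, 22, 35, 41, 51, 56, 65, 76, 82, 91, 97, 106, 119, 128, 139, 150, 162, 179, 192, 199, 212]

Fragments:
  [0,6): 6 bp
  [6,22): 16 bp
  [22,35): 13 bp
  [35,41): 6 bp
  [41,51): 10 bp
  [51,56): 5 bp
  [56,65): 9 bp
  [65,76): 11 bp
  [76,82): 6 bp
  [82,91): 9 bp
  [91,97): 6 bp
  [97,106): 9 bp
  [106,119): 13 bp
  [119,128): 9 bp
  [128,139): 11 bp
  [139,150): 11 bp
  [150,162): 12 bp
  [162,179): 17 bp
  [179,192): 13 bp
  [192,199): 7 bp
  [199,212): 13 bp
  [212,223): 11 bp

[5,6,6,6,6,7,9,9,9,9,10,11,11,11,11,12,13,13,13,13,16,17]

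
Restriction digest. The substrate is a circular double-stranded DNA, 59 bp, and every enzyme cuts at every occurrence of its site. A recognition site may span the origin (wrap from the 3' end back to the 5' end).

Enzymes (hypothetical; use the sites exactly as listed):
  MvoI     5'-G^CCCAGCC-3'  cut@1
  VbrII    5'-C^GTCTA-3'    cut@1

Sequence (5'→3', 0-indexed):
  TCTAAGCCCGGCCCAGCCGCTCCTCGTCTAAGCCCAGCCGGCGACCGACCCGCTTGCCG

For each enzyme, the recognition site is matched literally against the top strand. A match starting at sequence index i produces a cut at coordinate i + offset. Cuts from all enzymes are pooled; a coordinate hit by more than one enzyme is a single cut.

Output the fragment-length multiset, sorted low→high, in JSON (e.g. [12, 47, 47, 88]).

[7,12,14,26]

Scan for sites:
  MvoI (GCCCAGCC, off=1): starts [10, 31] → cuts [11, 32]
  VbrII (CGTCTA, off=1): starts [24, 57] → cuts [25, 58]

Pooled cuts: [11, 25, 32, 58]

Fragment lengths:
  11→25: 14 bp
  25→32: 7 bp
  32→58: 26 bp
  58→11 (wrap): 59-58+11 = 12 bp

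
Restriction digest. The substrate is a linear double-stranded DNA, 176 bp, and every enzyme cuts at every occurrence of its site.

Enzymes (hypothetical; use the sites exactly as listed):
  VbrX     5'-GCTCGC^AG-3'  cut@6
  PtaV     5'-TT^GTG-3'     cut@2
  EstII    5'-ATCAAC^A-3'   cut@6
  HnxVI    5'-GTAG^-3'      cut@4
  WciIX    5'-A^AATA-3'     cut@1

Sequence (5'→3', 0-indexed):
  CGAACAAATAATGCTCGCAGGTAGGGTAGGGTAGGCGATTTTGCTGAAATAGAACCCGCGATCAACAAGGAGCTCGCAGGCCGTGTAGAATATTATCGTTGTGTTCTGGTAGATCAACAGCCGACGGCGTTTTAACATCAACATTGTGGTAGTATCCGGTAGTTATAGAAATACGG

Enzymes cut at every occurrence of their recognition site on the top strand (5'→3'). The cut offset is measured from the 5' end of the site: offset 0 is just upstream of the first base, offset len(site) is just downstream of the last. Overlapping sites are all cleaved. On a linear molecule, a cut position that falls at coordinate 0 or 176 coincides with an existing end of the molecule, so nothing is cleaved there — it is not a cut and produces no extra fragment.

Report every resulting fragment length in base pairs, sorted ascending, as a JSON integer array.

Scan for sites:
  VbrX (GCTCGCAG, off=6): starts [12, 71] → cuts [18, 77]
  PtaV (TTGTG, off=2): starts [98, 143] → cuts [100, 145]
  EstII (ATCAACA, off=6): starts [60, 112, 136] → cuts [66, 118, 142]
  HnxVI (GTAG, off=4): starts [20, 25, 30, 84, 108, 148, 158] → cuts [24, 29, 34, 88, 112, 152, 162]
  WciIX (AAATA, off=1): starts [5, 46, 168] → cuts [6, 47, 169]

Pooled cuts: [6, 18, 24, 29, 34, 47, 66, 77, 88, 100, 112, 118, 142, 145, 152, 162, 169]

Fragments:
  [0,6): 6 bp
  [6,18): 12 bp
  [18,24): 6 bp
  [24,29): 5 bp
  [29,34): 5 bp
  [34,47): 13 bp
  [47,66): 19 bp
  [66,77): 11 bp
  [77,88): 11 bp
  [88,100): 12 bp
  [100,112): 12 bp
  [112,118): 6 bp
  [118,142): 24 bp
  [142,145): 3 bp
  [145,152): 7 bp
  [152,162): 10 bp
  [162,169): 7 bp
  [169,176): 7 bp

[3,5,5,6,6,6,7,7,7,10,11,11,12,12,12,13,19,24]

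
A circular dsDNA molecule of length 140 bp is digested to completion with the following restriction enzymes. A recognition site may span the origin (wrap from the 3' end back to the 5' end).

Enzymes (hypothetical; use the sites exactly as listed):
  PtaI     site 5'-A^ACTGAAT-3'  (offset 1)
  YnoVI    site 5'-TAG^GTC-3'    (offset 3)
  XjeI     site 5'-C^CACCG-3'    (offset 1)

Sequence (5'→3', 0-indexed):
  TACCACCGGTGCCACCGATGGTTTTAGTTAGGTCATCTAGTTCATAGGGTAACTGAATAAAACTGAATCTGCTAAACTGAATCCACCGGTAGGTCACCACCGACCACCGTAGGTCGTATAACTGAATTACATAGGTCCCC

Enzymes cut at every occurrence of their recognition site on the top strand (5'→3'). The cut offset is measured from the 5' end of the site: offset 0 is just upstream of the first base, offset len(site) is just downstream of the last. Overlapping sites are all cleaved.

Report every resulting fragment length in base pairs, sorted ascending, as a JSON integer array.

Scan for sites:
  PtaI AACTGAAT/1: at [50, 60, 74, 119] ⇒ [51, 61, 75, 120]
  YnoVI TAGGTC/3: at [28, 89, 109, 131] ⇒ [31, 92, 112, 134]
  XjeI CCACCG/1: at [2, 11, 82, 96, 103] ⇒ [3, 12, 83, 97, 104]

Pooled cuts: [3, 12, 31, 51, 61, 75, 83, 92, 97, 104, 112, 120, 134]

Fragment lengths:
  3→12: 9 bp
  12→31: 19 bp
  31→51: 20 bp
  51→61: 10 bp
  61→75: 14 bp
  75→83: 8 bp
  83→92: 9 bp
  92→97: 5 bp
  97→104: 7 bp
  104→112: 8 bp
  112→120: 8 bp
  120→134: 14 bp
  134→3 (wrap): 140-134+3 = 9 bp

[5,7,8,8,8,9,9,9,10,14,14,19,20]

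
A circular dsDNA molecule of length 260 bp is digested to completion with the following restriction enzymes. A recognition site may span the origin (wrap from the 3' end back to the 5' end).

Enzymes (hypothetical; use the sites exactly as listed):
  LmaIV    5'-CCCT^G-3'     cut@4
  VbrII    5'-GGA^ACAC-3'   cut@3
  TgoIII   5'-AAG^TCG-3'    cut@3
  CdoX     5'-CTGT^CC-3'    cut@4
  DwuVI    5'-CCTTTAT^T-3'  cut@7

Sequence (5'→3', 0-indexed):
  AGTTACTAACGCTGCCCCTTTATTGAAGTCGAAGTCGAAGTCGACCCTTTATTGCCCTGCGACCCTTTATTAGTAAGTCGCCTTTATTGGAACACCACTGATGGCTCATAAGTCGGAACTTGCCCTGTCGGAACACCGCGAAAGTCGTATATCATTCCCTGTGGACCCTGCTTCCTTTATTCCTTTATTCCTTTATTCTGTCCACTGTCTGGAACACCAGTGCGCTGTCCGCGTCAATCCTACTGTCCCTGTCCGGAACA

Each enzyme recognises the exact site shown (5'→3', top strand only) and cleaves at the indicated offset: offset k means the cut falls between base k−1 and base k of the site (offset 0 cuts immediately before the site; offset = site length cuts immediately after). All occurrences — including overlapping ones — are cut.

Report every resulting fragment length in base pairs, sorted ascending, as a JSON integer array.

Site scan:
  LmaIV (CCCTG, off=4): starts [54, 122, 156, 165, 246] → cuts [58, 126, 160, 169, 250]
  VbrII (GGAACAC, off=3): starts [88, 129, 210] → cuts [91, 132, 213]
  TgoIII (AAGTCG, off=3): starts [25, 31, 37, 74, 109, 141] → cuts [28, 34, 40, 77, 112, 144]
  CdoX (CTGTCC, off=4): starts [197, 224, 242, 248] → cuts [201, 228, 246, 252]
  DwuVI (CCTTTATT, off=7): starts [16, 45, 63, 80, 173, 181, 189] → cuts [23, 52, 70, 87, 180, 188, 196]

Pooled cuts: [23, 28, 34, 40, 52, 58, 70, 77, 87, 91, 112, 126, 132, 144, 160, 169, 180, 188, 196, 201, 213, 228, 246, 250, 252]

Fragments:
  23→28: 5 bp
  28→34: 6 bp
  34→40: 6 bp
  40→52: 12 bp
  52→58: 6 bp
  58→70: 12 bp
  70→77: 7 bp
  77→87: 10 bp
  87→91: 4 bp
  91→112: 21 bp
  112→126: 14 bp
  126→132: 6 bp
  132→144: 12 bp
  144→160: 16 bp
  160→169: 9 bp
  169→180: 11 bp
  180→188: 8 bp
  188→196: 8 bp
  196→201: 5 bp
  201→213: 12 bp
  213→228: 15 bp
  228→246: 18 bp
  246→250: 4 bp
  250→252: 2 bp
  252→23 (wrap): 260-252+23 = 31 bp

[2,4,4,5,5,6,6,6,6,7,8,8,9,10,11,12,12,12,12,14,15,16,18,21,31]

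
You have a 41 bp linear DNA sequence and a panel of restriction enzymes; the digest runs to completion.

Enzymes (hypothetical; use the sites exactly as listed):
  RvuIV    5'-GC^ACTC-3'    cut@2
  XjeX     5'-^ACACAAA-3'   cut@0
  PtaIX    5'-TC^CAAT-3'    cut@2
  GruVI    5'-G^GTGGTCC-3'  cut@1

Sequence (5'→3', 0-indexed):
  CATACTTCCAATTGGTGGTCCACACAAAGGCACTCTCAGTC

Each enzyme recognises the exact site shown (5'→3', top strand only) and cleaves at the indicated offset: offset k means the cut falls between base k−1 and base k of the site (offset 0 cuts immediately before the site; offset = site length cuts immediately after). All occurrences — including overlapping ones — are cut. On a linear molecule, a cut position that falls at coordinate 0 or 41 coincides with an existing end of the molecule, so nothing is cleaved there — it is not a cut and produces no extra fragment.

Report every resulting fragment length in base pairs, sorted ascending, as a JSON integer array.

[6,7,8,10,10]

Site scan:
  RvuIV GCACTC/2: at [29] ⇒ [31]
  XjeX ACACAAA/0: at [21] ⇒ [21]
  PtaIX TCCAAT/2: at [6] ⇒ [8]
  GruVI GGTGGTCC/1: at [13] ⇒ [14]

Pooled cuts: [8, 14, 21, 31]

Fragment lengths:
  [0,8): 8 bp
  [8,14): 6 bp
  [14,21): 7 bp
  [21,31): 10 bp
  [31,41): 10 bp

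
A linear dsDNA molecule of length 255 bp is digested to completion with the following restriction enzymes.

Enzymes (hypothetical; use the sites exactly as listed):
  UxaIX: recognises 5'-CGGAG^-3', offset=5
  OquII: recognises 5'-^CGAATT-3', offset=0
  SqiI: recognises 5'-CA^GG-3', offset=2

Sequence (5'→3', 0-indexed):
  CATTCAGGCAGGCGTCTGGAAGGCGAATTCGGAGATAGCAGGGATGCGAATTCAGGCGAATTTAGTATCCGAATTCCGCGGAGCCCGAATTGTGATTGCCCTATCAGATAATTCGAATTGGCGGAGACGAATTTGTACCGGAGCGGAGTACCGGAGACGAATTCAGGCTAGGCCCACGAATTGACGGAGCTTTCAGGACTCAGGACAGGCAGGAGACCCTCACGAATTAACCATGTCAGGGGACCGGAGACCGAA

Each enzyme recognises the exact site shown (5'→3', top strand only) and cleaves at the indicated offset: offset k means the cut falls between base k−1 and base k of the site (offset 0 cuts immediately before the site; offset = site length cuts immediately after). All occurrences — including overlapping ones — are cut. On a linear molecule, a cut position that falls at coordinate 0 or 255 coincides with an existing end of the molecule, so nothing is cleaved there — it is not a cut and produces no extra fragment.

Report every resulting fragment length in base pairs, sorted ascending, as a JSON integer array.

[1,1,2,2,4,4,5,5,6,6,6,6,6,7,8,8,8,11,11,11,11,13,13,13,13,14,16,16,28]

Site scan:
  UxaIX CGGAG/5: at [29, 78, 121, 138, 143, 151, 184, 244] ⇒ [34, 83, 126, 143, 148, 156, 189, 249]
  OquII CGAATT/0: at [23, 46, 56, 69, 85, 113, 127, 157, 176, 222] ⇒ [23, 46, 56, 69, 85, 113, 127, 157, 176, 222]
  SqiI CAGG/2: at [4, 8, 38, 52, 163, 193, 200, 205, 209, 236] ⇒ [6, 10, 40, 54, 165, 195, 202, 207, 211, 238]

All cut coordinates (distinct, sorted): [6, 10, 23, 34, 40, 46, 54, 56, 69, 83, 85, 113, 126, 127, 143, 148, 156, 157, 165, 176, 189, 195, 202, 207, 211, 222, 238, 249]

Fragment lengths:
  [0,6): 6 bp
  [6,10): 4 bp
  [10,23): 13 bp
  [23,34): 11 bp
  [34,40): 6 bp
  [40,46): 6 bp
  [46,54): 8 bp
  [54,56): 2 bp
  [56,69): 13 bp
  [69,83): 14 bp
  [83,85): 2 bp
  [85,113): 28 bp
  [113,126): 13 bp
  [126,127): 1 bp
  [127,143): 16 bp
  [143,148): 5 bp
  [148,156): 8 bp
  [156,157): 1 bp
  [157,165): 8 bp
  [165,176): 11 bp
  [176,189): 13 bp
  [189,195): 6 bp
  [195,202): 7 bp
  [202,207): 5 bp
  [207,211): 4 bp
  [211,222): 11 bp
  [222,238): 16 bp
  [238,249): 11 bp
  [249,255): 6 bp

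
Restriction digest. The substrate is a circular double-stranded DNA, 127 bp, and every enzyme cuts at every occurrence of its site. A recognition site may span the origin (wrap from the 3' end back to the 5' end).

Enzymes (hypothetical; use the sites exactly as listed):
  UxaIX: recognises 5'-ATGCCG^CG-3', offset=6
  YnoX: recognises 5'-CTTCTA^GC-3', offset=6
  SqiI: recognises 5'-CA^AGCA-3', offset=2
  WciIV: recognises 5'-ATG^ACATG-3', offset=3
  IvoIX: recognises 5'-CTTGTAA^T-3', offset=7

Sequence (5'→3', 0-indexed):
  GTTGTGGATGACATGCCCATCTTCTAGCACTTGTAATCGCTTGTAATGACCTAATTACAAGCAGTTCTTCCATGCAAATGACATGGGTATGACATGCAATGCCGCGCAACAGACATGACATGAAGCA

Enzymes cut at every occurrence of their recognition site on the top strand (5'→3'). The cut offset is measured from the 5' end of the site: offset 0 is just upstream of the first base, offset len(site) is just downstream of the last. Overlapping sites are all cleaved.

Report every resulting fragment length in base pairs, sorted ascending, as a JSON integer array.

[10,10,11,13,13,13,16,20,21]

Site scan:
  UxaIX (ATGCCGCG, off=6): starts [98] → cuts [104]
  YnoX (CTTCTAGC, off=6): starts [20] → cuts [26]
  SqiI (CAAGCA, off=2): starts [57] → cuts [59]
  WciIV (ATGACATG, off=3): starts [7, 77, 88, 114] → cuts [10, 80, 91, 117]
  IvoIX (CTTGTAAT, off=7): starts [29, 39] → cuts [36, 46]

All cut coordinates (distinct, sorted): [10, 26, 36, 46, 59, 80, 91, 104, 117]

Fragments:
  10→26: 16 bp
  26→36: 10 bp
  36→46: 10 bp
  46→59: 13 bp
  59→80: 21 bp
  80→91: 11 bp
  91→104: 13 bp
  104→117: 13 bp
  117→10 (wrap): 127-117+10 = 20 bp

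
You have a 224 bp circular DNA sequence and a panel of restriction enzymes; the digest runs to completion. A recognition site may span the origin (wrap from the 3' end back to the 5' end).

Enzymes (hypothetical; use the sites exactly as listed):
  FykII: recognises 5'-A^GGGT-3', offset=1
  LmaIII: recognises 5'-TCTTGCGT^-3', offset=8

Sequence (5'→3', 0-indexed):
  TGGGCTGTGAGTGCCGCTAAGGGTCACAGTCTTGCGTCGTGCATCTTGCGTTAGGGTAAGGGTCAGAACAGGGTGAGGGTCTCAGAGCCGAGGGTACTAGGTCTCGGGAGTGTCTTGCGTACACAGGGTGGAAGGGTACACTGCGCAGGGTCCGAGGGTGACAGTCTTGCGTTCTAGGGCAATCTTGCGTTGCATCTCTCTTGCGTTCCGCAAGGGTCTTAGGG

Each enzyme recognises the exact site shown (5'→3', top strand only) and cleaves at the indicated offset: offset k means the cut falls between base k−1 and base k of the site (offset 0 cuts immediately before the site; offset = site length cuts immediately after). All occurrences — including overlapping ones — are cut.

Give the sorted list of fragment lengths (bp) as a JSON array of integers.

[2,5,6,6,7,8,8,8,11,14,14,15,16,17,17,18,23,29]

Site scan:
  FykII (AGGGT, off=1): starts [19, 52, 58, 69, 75, 90, 124, 132, 146, 154, 212, 220] → cuts [20, 53, 59, 70, 76, 91, 125, 133, 147, 155, 213, 221]
  LmaIII (TCTTGCGT, off=8): starts [29, 43, 112, 164, 182, 198] → cuts [37, 51, 120, 172, 190, 206]

Pooled cuts: [20, 37, 51, 53, 59, 70, 76, 91, 120, 125, 133, 147, 155, 172, 190, 206, 213, 221]

Fragments:
  20→37: 17 bp
  37→51: 14 bp
  51→53: 2 bp
  53→59: 6 bp
  59→70: 11 bp
  70→76: 6 bp
  76→91: 15 bp
  91→120: 29 bp
  120→125: 5 bp
  125→133: 8 bp
  133→147: 14 bp
  147→155: 8 bp
  155→172: 17 bp
  172→190: 18 bp
  190→206: 16 bp
  206→213: 7 bp
  213→221: 8 bp
  221→20 (wrap): 224-221+20 = 23 bp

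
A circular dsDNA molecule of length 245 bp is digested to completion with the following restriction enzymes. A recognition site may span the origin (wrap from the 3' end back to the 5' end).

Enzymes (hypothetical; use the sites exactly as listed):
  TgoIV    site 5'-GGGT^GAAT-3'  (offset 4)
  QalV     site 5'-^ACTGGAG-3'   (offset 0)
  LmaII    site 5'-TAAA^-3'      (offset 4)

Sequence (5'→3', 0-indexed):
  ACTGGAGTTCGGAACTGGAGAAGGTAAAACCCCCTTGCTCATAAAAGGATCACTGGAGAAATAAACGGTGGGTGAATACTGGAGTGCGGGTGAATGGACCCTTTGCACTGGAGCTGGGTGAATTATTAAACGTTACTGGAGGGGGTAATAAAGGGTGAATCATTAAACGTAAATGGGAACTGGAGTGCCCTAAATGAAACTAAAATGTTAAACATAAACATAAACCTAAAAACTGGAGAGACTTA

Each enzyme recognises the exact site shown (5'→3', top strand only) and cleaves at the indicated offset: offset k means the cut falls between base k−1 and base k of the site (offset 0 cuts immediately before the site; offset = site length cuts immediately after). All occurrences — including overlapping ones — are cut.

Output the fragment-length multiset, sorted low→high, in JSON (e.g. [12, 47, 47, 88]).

[1,4,4,4,5,6,6,6,6,6,8,8,10,11,11,13,13,14,14,14,15,15,16,17,18]

Per-enzyme occurrences:
  TgoIV GGGTGAAT/4: at [69, 87, 115, 152] ⇒ [73, 91, 119, 156]
  QalV ACTGGAG/0: at [0, 13, 51, 77, 106, 134, 178, 231] ⇒ [0, 13, 51, 77, 106, 134, 178, 231]
  LmaII TAAA/4: at [24, 41, 61, 126, 148, 163, 169, 190, 200, 208, 214, 220, 226] ⇒ [28, 45, 65, 130, 152, 167, 173, 194, 204, 212, 218, 224, 230]

All cut coordinates (distinct, sorted): [0, 13, 28, 45, 51, 65, 73, 77, 91, 106, 119, 130, 134, 152, 156, 167, 173, 178, 194, 204, 212, 218, 224, 230, 231]

Fragment lengths:
  0→13: 13 bp
  13→28: 15 bp
  28→45: 17 bp
  45→51: 6 bp
  51→65: 14 bp
  65→73: 8 bp
  73→77: 4 bp
  77→91: 14 bp
  91→106: 15 bp
  106→119: 13 bp
  119→130: 11 bp
  130→134: 4 bp
  134→152: 18 bp
  152→156: 4 bp
  156→167: 11 bp
  167→173: 6 bp
  173→178: 5 bp
  178→194: 16 bp
  194→204: 10 bp
  204→212: 8 bp
  212→218: 6 bp
  218→224: 6 bp
  224→230: 6 bp
  230→231: 1 bp
  231→0 (wrap): 245-231+0 = 14 bp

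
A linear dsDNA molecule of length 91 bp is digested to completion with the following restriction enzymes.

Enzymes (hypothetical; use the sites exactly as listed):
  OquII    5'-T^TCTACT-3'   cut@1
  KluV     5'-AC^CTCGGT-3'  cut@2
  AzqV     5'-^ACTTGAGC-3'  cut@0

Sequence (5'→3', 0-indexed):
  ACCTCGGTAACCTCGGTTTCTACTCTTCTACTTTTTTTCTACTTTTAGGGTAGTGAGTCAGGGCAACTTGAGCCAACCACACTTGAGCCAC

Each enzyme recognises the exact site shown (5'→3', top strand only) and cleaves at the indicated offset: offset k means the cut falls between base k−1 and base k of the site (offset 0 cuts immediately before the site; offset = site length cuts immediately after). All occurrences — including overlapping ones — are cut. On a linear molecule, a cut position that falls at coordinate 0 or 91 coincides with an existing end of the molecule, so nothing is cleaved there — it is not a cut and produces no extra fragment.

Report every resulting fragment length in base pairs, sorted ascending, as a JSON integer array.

Per-enzyme occurrences:
  OquII (TTCTACT, off=1): starts [17, 25, 36] → cuts [18, 26, 37]
  KluV (ACCTCGGT, off=2): starts [0, 9] → cuts [2, 11]
  AzqV (ACTTGAGC, off=0): starts [65, 80] → cuts [65, 80]

All cut coordinates (distinct, sorted): [2, 11, 18, 26, 37, 65, 80]

Fragments:
  [0,2): 2 bp
  [2,11): 9 bp
  [11,18): 7 bp
  [18,26): 8 bp
  [26,37): 11 bp
  [37,65): 28 bp
  [65,80): 15 bp
  [80,91): 11 bp

[2,7,8,9,11,11,15,28]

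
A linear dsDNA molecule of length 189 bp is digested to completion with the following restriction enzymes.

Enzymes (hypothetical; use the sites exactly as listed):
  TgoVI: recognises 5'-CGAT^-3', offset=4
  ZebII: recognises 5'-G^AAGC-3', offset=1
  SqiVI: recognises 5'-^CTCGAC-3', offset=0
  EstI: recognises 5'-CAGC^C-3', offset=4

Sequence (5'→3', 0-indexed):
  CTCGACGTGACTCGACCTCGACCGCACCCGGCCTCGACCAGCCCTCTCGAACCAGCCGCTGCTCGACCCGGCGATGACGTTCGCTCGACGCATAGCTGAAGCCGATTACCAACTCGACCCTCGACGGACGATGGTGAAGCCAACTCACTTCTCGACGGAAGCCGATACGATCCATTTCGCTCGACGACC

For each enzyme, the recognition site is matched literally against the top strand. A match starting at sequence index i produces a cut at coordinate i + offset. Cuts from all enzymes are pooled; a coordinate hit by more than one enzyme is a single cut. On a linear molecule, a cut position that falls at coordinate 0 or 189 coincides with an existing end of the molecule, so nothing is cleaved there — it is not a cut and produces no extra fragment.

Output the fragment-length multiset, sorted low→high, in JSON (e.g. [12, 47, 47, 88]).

[4,5,5,6,6,7,8,8,8,8,8,10,10,10,13,14,14,14,15,16]

Scan for sites:
  TgoVI CGAT/4: at [71, 102, 128, 162, 167] ⇒ [75, 106, 132, 166, 171]
  ZebII GAAGC/1: at [97, 135, 157] ⇒ [98, 136, 158]
  SqiVI CTCGAC/0: at [0, 10, 16, 32, 61, 83, 112, 119, 150, 179] ⇒ [10, 16, 32, 61, 83, 112, 119, 150, 179] (position 0 is a terminus of the linear molecule — no cut)
  EstI CAGCC/4: at [38, 52] ⇒ [42, 56]

All cut coordinates (distinct, sorted): [10, 16, 32, 42, 56, 61, 75, 83, 98, 106, 112, 119, 132, 136, 150, 158, 166, 171, 179]

Fragments:
  [0,10): 10 bp
  [10,16): 6 bp
  [16,32): 16 bp
  [32,42): 10 bp
  [42,56): 14 bp
  [56,61): 5 bp
  [61,75): 14 bp
  [75,83): 8 bp
  [83,98): 15 bp
  [98,106): 8 bp
  [106,112): 6 bp
  [112,119): 7 bp
  [119,132): 13 bp
  [132,136): 4 bp
  [136,150): 14 bp
  [150,158): 8 bp
  [158,166): 8 bp
  [166,171): 5 bp
  [171,179): 8 bp
  [179,189): 10 bp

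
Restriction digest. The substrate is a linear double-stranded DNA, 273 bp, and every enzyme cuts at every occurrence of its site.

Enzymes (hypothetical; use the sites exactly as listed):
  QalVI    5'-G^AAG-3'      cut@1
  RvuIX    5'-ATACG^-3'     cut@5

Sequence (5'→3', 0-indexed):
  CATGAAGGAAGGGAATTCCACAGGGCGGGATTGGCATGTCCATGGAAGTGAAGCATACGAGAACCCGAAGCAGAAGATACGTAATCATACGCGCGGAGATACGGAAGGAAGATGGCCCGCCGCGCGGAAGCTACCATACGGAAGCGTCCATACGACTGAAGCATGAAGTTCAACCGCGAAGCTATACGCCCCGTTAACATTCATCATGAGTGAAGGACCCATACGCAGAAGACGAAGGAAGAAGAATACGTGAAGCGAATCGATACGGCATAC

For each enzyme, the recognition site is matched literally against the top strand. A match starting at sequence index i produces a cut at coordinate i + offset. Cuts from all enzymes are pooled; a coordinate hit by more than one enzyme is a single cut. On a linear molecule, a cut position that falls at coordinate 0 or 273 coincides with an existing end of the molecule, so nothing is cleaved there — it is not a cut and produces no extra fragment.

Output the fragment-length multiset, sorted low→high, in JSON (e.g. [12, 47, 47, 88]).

Site scan:
  QalVI (GAAG, off=1): starts [3, 7, 44, 49, 66, 72, 103, 107, 126, 140, 157, 164, 177, 211, 227, 233, 237, 240, 251] → cuts [4, 8, 45, 50, 67, 73, 104, 108, 127, 141, 158, 165, 178, 212, 228, 234, 238, 241, 252]
  RvuIX (ATACG, off=5): starts [54, 76, 86, 98, 135, 149, 183, 220, 245, 262] → cuts [59, 81, 91, 103, 140, 154, 188, 225, 250, 267]

Pooled cuts: [4, 8, 45, 50, 59, 67, 73, 81, 91, 103, 104, 108, 127, 140, 141, 154, 158, 165, 178, 188, 212, 225, 228, 234, 238, 241, 250, 252, 267]

Fragments:
  [0,4): 4 bp
  [4,8): 4 bp
  [8,45): 37 bp
  [45,50): 5 bp
  [50,59): 9 bp
  [59,67): 8 bp
  [67,73): 6 bp
  [73,81): 8 bp
  [81,91): 10 bp
  [91,103): 12 bp
  [103,104): 1 bp
  [104,108): 4 bp
  [108,127): 19 bp
  [127,140): 13 bp
  [140,141): 1 bp
  [141,154): 13 bp
  [154,158): 4 bp
  [158,165): 7 bp
  [165,178): 13 bp
  [178,188): 10 bp
  [188,212): 24 bp
  [212,225): 13 bp
  [225,228): 3 bp
  [228,234): 6 bp
  [234,238): 4 bp
  [238,241): 3 bp
  [241,250): 9 bp
  [250,252): 2 bp
  [252,267): 15 bp
  [267,273): 6 bp

[1,1,2,3,3,4,4,4,4,4,5,6,6,6,7,8,8,9,9,10,10,12,13,13,13,13,15,19,24,37]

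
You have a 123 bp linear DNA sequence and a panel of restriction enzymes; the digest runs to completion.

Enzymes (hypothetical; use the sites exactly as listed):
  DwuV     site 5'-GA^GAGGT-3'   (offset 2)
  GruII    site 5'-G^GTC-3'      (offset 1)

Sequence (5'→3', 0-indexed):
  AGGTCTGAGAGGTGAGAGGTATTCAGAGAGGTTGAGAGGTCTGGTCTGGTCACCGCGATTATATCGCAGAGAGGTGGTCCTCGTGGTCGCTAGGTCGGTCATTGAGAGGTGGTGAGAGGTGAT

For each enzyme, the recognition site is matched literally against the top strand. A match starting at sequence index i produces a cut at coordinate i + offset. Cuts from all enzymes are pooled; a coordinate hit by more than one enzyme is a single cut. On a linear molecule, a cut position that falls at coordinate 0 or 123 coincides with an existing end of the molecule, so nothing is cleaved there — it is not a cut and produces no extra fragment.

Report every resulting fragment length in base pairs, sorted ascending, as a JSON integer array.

Scan for sites:
  DwuV (GAGAGGT, off=2): starts [6, 13, 25, 33, 68, 103, 113] → cuts [8, 15, 27, 35, 70, 105, 115]
  GruII (GGTC, off=1): starts [1, 37, 42, 47, 75, 84, 92, 96] → cuts [2, 38, 43, 48, 76, 85, 93, 97]

Pooled cuts: [2, 8, 15, 27, 35, 38, 43, 48, 70, 76, 85, 93, 97, 105, 115]

Fragments:
  [0,2): 2 bp
  [2,8): 6 bp
  [8,15): 7 bp
  [15,27): 12 bp
  [27,35): 8 bp
  [35,38): 3 bp
  [38,43): 5 bp
  [43,48): 5 bp
  [48,70): 22 bp
  [70,76): 6 bp
  [76,85): 9 bp
  [85,93): 8 bp
  [93,97): 4 bp
  [97,105): 8 bp
  [105,115): 10 bp
  [115,123): 8 bp

[2,3,4,5,5,6,6,7,8,8,8,8,9,10,12,22]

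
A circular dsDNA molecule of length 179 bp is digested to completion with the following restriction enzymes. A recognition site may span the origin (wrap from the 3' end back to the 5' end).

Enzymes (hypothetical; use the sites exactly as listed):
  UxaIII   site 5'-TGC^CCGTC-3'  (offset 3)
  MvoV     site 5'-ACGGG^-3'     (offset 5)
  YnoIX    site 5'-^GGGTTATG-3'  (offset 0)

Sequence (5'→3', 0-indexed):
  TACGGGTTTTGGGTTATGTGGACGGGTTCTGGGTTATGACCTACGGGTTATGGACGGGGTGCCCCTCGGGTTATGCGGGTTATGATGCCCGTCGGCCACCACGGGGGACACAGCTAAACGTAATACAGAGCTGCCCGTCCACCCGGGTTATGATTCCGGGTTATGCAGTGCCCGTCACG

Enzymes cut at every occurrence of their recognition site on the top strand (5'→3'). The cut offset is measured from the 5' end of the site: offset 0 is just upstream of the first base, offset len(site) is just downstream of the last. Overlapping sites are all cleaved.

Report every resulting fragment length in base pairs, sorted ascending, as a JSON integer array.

[3,4,4,9,9,10,11,12,13,14,14,14,16,17,29]

Per-enzyme occurrences:
  UxaIII (TGCCCGTC, off=3): starts [85, 131, 168] → cuts [88, 134, 171]
  MvoV (ACGGG, off=5): starts [1, 21, 42, 53, 100] → cuts [6, 26, 47, 58, 105]
  YnoIX (GGGTTATG, off=0): starts [10, 30, 44, 67, 76, 144, 157] → cuts [10, 30, 44, 67, 76, 144, 157]

Pooled cuts: [6, 10, 26, 30, 44, 47, 58, 67, 76, 88, 105, 134, 144, 157, 171]

Fragment lengths:
  6→10: 4 bp
  10→26: 16 bp
  26→30: 4 bp
  30→44: 14 bp
  44→47: 3 bp
  47→58: 11 bp
  58→67: 9 bp
  67→76: 9 bp
  76→88: 12 bp
  88→105: 17 bp
  105→134: 29 bp
  134→144: 10 bp
  144→157: 13 bp
  157→171: 14 bp
  171→6 (wrap): 179-171+6 = 14 bp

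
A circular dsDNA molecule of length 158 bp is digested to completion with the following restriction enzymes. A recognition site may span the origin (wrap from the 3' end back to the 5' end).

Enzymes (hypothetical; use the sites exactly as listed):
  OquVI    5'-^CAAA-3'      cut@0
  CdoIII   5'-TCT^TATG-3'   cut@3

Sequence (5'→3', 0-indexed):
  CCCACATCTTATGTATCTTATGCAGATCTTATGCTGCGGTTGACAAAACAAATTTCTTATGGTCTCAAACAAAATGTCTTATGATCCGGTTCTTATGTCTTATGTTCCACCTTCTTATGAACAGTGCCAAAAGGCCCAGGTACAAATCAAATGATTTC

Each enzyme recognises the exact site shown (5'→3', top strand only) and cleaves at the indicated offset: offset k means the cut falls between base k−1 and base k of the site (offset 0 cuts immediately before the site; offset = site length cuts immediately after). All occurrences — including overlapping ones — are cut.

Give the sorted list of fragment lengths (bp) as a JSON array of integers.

[4,5,5,7,8,9,9,10,11,12,14,14,15,15,20]

Scan for sites:
  OquVI CAAA/0: at [43, 48, 65, 69, 127, 142, 147] ⇒ [43, 48, 65, 69, 127, 142, 147]
  CdoIII TCTTATG/3: at [6, 15, 26, 54, 76, 90, 97, 112] ⇒ [9, 18, 29, 57, 79, 93, 100, 115]

All cut coordinates (distinct, sorted): [9, 18, 29, 43, 48, 57, 65, 69, 79, 93, 100, 115, 127, 142, 147]

Fragments:
  9→18: 9 bp
  18→29: 11 bp
  29→43: 14 bp
  43→48: 5 bp
  48→57: 9 bp
  57→65: 8 bp
  65→69: 4 bp
  69→79: 10 bp
  79→93: 14 bp
  93→100: 7 bp
  100→115: 15 bp
  115→127: 12 bp
  127→142: 15 bp
  142→147: 5 bp
  147→9 (wrap): 158-147+9 = 20 bp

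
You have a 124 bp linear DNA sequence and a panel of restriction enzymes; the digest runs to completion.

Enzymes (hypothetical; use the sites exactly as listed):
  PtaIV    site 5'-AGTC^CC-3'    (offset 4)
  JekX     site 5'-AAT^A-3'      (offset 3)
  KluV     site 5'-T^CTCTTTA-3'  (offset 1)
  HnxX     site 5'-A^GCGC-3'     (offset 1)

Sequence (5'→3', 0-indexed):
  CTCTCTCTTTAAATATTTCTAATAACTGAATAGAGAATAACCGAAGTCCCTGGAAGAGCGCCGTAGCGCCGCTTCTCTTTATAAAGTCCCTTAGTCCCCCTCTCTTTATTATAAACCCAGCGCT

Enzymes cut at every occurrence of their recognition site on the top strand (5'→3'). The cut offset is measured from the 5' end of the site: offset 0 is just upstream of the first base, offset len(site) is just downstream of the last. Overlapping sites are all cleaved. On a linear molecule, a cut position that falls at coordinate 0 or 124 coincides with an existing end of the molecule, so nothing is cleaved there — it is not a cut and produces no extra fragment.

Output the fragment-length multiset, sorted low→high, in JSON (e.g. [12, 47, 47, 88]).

Per-enzyme occurrences:
  PtaIV AGTCCC/4: at [44, 84, 92] ⇒ [48, 88, 96]
  JekX AATA/3: at [11, 20, 28, 35] ⇒ [14, 23, 31, 38]
  KluV TCTCTTTA/1: at [3, 73, 100] ⇒ [4, 74, 101]
  HnxX AGCGC/1: at [56, 64, 118] ⇒ [57, 65, 119]

Pooled cuts: [4, 14, 23, 31, 38, 48, 57, 65, 74, 88, 96, 101, 119]

Fragments:
  [0,4): 4 bp
  [4,14): 10 bp
  [14,23): 9 bp
  [23,31): 8 bp
  [31,38): 7 bp
  [38,48): 10 bp
  [48,57): 9 bp
  [57,65): 8 bp
  [65,74): 9 bp
  [74,88): 14 bp
  [88,96): 8 bp
  [96,101): 5 bp
  [101,119): 18 bp
  [119,124): 5 bp

[4,5,5,7,8,8,8,9,9,9,10,10,14,18]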